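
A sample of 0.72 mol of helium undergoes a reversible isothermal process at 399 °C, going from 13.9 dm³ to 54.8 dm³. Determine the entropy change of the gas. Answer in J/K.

For an isothermal ideal gas ΔS_gas = nR ln(V₂/V₁) = 0.72 × 8.314 × ln(54.8/13.9) = 8.21 J/K.

ΔS_gas = 8.21 J/K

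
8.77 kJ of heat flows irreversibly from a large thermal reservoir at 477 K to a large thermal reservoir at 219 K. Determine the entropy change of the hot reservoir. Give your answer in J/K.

ΔS_hot = -18.4 J/K

The hot reservoir loses heat Q, so ΔS_hot = −Q/T_H = −8770/477 = -18.4 J/K.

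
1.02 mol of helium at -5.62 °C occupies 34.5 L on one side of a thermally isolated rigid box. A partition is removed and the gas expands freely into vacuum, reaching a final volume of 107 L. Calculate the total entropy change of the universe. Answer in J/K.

No heat is exchanged and no work is done, so the ideal-gas temperature stays constant.
Entropy is a state function; using a reversible isothermal path, ΔS_gas = nR ln(V₂/V₁) = 1.02 × 8.314 × ln(107/34.5) = 9.6 J/K.
The insulated surroundings exchange no heat, so ΔS_surr = 0 and ΔS_universe = ΔS_gas.

ΔS_universe = 9.6 J/K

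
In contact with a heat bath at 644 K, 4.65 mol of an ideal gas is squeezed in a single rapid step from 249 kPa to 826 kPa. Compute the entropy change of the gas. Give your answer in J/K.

Entropy is a state function, so ΔS_gas depends only on the end states.
For an isothermal ideal gas ΔS_gas = nR ln(P₁/P₂) = 4.65 × 8.314 × ln(249/826) = -46.4 J/K.

ΔS_gas = -46.4 J/K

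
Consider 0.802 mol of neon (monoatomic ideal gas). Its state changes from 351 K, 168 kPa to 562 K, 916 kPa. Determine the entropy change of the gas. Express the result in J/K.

ΔS = -3.46 J/K

ΔS = nC_p ln(T₂/T₁) − nR ln(P₂/P₁), with C_p = 5R/2 = 20.79 J mol⁻¹ K⁻¹ for a monoatomic ideal gas.
ΔS = 0.802 × [20.79 × ln(562/351) − 8.314 × ln(916/168)] = -3.46 J/K.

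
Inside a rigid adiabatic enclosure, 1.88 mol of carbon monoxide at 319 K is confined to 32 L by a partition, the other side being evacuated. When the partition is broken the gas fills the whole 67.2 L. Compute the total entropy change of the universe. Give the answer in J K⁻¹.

ΔS_universe = 11.6 J/K

For an ideal gas in free expansion Q = 0 and W = 0, so T is unchanged.
Entropy is a state function; using a reversible isothermal path, ΔS_gas = nR ln(V₂/V₁) = 1.88 × 8.314 × ln(67.2/32) = 11.6 J/K.
The insulated surroundings exchange no heat, so ΔS_surr = 0 and ΔS_universe = ΔS_gas.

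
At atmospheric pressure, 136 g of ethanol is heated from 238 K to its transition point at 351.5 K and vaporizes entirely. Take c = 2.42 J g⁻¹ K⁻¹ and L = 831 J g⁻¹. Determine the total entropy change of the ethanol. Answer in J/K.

ΔS = 450 J/K

Warming step: ΔS₁ = m c ln(T_tr/T_i) = 136 × 2.42 × ln(351.5/238) = 128.3 J/K.
Phase change: ΔS₂ = +mL/T_tr = 136 × 831 / 351.5 = 321.5 J/K.
ΔS_total = (128.3) + (321.5) = 450 J/K.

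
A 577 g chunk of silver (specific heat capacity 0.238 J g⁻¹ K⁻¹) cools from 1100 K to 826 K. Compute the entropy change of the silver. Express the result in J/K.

ΔS = ∫dQ_rev/T = m c ln(T₂/T₁) = 577 × 0.238 × ln(826/1100) = -39.3 J/K.

ΔS = -39.3 J/K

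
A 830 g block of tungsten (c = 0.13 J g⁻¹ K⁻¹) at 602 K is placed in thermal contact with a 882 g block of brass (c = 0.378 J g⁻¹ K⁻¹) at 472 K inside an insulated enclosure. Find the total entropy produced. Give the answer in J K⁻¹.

ΔS_total = 2.51 J/K

Energy balance: T_f = (m₁c₁T₁ + m₂c₂T₂)/(m₁c₁ + m₂c₂) = 503.79 K.
ΔS₁ = m₁c₁ ln(T_f/T₁) = 107.9 × ln(503.79/602) = -19.22 J/K.
ΔS₂ = m₂c₂ ln(T_f/T₂) = 333.396 × ln(503.79/472) = 21.73 J/K.
ΔS_total = -19.22 + 21.73 = 2.51 J/K.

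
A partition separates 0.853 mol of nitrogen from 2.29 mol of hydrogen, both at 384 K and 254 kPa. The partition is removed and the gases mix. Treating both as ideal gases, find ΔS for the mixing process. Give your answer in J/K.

Mole fractions: x_A = 0.853/3.14 = 0.271, x_B = 0.729.
ΔS_mix = −R(n_A ln x_A + n_B ln x_B) = −8.314 × (0.853 ln 0.271 + 2.29 ln 0.729) = 15.3 J/K.

ΔS_mix = 15.3 J/K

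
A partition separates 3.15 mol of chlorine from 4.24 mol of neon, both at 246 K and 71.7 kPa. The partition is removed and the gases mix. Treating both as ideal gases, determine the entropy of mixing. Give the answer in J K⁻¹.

Mole fractions: x_A = 3.15/7.39 = 0.426, x_B = 0.574.
ΔS_mix = −R(n_A ln x_A + n_B ln x_B) = −8.314 × (3.15 ln 0.426 + 4.24 ln 0.574) = 41.9 J/K.

ΔS_mix = 41.9 J/K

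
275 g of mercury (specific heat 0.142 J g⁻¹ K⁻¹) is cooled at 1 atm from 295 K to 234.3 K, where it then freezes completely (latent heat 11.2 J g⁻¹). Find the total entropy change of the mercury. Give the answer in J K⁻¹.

Cooling step: ΔS₁ = m c ln(T_tr/T_i) = 275 × 0.142 × ln(234.3/295) = -8.996 J/K.
Phase change: ΔS₂ = −mL/T_tr = −275 × 11.2 / 234.3 = -13.15 J/K.
ΔS_total = (-8.996) + (-13.15) = -22.1 J/K.

ΔS = -22.1 J/K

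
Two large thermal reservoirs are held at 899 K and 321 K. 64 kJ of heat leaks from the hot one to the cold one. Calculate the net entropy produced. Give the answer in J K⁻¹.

ΔS_hot = −Q/T_H = −64000/899 = -71.19 J/K and ΔS_cold = +Q/T_C = 64000/321 = 199.4 J/K.
ΔS_total = -71.19 + 199.4 = 128 J/K, positive as the second law requires.

ΔS_total = 128 J/K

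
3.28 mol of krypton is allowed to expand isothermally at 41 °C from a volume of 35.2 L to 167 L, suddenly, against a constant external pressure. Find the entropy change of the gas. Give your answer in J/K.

Entropy is a state function, so ΔS_gas depends only on the end states.
For an isothermal ideal gas ΔS_gas = nR ln(V₂/V₁) = 3.28 × 8.314 × ln(167/35.2) = 42.5 J/K.

ΔS_gas = 42.5 J/K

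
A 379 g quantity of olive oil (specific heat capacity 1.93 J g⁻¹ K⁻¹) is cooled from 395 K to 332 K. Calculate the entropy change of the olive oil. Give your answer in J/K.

ΔS = ∫dQ_rev/T = m c ln(T₂/T₁) = 379 × 1.93 × ln(332/395) = -127 J/K.

ΔS = -127 J/K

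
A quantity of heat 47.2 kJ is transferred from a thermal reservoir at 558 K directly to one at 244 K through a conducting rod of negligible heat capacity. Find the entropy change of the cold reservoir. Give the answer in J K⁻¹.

The cold reservoir gains heat Q, so ΔS_cold = +Q/T_C = 47200/244 = 193 J/K.

ΔS_cold = 193 J/K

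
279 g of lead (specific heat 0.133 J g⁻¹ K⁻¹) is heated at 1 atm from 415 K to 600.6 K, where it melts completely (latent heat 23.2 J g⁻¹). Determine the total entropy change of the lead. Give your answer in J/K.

Warming step: ΔS₁ = m c ln(T_tr/T_i) = 279 × 0.133 × ln(600.6/415) = 13.72 J/K.
Phase change: ΔS₂ = +mL/T_tr = 279 × 23.2 / 600.6 = 10.78 J/K.
ΔS_total = (13.72) + (10.78) = 24.5 J/K.

ΔS = 24.5 J/K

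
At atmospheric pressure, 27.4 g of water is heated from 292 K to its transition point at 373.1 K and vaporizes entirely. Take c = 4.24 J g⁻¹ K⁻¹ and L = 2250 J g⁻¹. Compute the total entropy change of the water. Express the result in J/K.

Warming step: ΔS₁ = m c ln(T_tr/T_i) = 27.4 × 4.24 × ln(373.1/292) = 28.47 J/K.
Phase change: ΔS₂ = +mL/T_tr = 27.4 × 2250 / 373.1 = 165.2 J/K.
ΔS_total = (28.47) + (165.2) = 194 J/K.

ΔS = 194 J/K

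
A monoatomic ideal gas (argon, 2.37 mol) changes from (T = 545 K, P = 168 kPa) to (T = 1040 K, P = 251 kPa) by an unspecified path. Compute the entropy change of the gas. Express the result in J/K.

ΔS = nC_p ln(T₂/T₁) − nR ln(P₂/P₁), with C_p = 5R/2 = 20.79 J mol⁻¹ K⁻¹ for a monoatomic ideal gas.
ΔS = 2.37 × [20.79 × ln(1040/545) − 8.314 × ln(251/168)] = 23.9 J/K.

ΔS = 23.9 J/K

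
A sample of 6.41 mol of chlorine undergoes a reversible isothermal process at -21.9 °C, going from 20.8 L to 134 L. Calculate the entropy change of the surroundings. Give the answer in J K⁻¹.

ΔS_surr = -99.3 J/K

For an isothermal ideal gas ΔS_gas = nR ln(V₂/V₁) = 6.41 × 8.314 × ln(134/20.8) = 99.3 J/K.
The process is reversible, so ΔS_surr = −ΔS_gas = -99.3 J/K and ΔS_universe = 0.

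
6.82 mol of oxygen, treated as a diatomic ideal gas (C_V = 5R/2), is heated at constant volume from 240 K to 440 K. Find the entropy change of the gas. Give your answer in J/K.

At constant volume, ΔS = nC_V ln(T₂/T₁) with C_V = 5R/2 = 20.79 J mol⁻¹ K⁻¹.
ΔS = 6.82 × 20.79 × ln(440/240) = 85.9 J/K.

ΔS = 85.9 J/K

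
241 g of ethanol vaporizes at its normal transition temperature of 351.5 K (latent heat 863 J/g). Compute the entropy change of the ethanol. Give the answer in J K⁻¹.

Heat absorbed by the substance: Q = mL = 241 × 863 = 207983 J.
At constant T, ΔS = Q_rev/T = 207983 / 351.5 = 592 J/K.

ΔS = 592 J/K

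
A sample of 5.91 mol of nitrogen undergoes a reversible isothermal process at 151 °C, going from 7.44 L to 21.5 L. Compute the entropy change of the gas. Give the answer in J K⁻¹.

For an isothermal ideal gas ΔS_gas = nR ln(V₂/V₁) = 5.91 × 8.314 × ln(21.5/7.44) = 52.1 J/K.

ΔS_gas = 52.1 J/K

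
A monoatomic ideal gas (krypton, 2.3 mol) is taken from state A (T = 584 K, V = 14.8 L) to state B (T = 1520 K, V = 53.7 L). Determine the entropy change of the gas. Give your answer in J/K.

ΔS = 52.1 J/K

Entropy is a state function: ΔS = nC_V ln(T₂/T₁) + nR ln(V₂/V₁), with C_V = 3R/2 = 12.47 J mol⁻¹ K⁻¹ for a monoatomic ideal gas.
ΔS = 2.3 × [12.47 × ln(1520/584) + 8.314 × ln(53.7/14.8)] = 52.1 J/K.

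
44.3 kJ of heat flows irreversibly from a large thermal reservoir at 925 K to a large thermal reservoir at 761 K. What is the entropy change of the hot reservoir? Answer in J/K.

ΔS_hot = -47.9 J/K

The hot reservoir loses heat Q, so ΔS_hot = −Q/T_H = −44300/925 = -47.9 J/K.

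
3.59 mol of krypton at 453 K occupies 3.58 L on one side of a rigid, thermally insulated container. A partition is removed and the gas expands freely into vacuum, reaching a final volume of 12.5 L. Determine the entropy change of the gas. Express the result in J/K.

For an ideal gas in free expansion Q = 0 and W = 0, so T is unchanged.
Entropy is a state function; using a reversible isothermal path, ΔS_gas = nR ln(V₂/V₁) = 3.59 × 8.314 × ln(12.5/3.58) = 37.3 J/K.

ΔS_gas = 37.3 J/K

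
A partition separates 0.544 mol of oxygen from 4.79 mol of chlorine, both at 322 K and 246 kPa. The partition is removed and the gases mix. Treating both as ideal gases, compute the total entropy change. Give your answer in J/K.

ΔS_mix = 14.6 J/K

Mole fractions: x_A = 0.544/5.33 = 0.102, x_B = 0.898.
ΔS_mix = −R(n_A ln x_A + n_B ln x_B) = −8.314 × (0.544 ln 0.102 + 4.79 ln 0.898) = 14.6 J/K.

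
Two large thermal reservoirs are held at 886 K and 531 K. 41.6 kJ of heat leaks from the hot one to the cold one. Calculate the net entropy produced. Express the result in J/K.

ΔS_total = 31.4 J/K

ΔS_hot = −Q/T_H = −41600/886 = -46.95 J/K and ΔS_cold = +Q/T_C = 41600/531 = 78.34 J/K.
ΔS_total = -46.95 + 78.34 = 31.4 J/K, positive as the second law requires.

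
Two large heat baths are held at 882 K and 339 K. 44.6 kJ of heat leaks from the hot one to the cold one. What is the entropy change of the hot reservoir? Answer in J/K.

ΔS_hot = -50.6 J/K

The hot reservoir loses heat Q, so ΔS_hot = −Q/T_H = −44600/882 = -50.6 J/K.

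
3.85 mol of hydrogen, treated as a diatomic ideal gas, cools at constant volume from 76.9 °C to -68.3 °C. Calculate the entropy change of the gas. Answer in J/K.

ΔS = -42.9 J/K

In kelvin: T₁ = 350.05 K, T₂ = 204.85 K. At constant volume, ΔS = nC_V ln(T₂/T₁) with C_V = 5R/2 = 20.79 J mol⁻¹ K⁻¹.
ΔS = 3.85 × 20.79 × ln(204.85/350.05) = -42.9 J/K.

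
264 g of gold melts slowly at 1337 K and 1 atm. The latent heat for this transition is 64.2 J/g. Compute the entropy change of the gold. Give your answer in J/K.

Heat absorbed by the substance: Q = mL = 264 × 64.2 = 16948.8 J.
At constant T, ΔS = Q_rev/T = 16948.8 / 1337 = 12.7 J/K.

ΔS = 12.7 J/K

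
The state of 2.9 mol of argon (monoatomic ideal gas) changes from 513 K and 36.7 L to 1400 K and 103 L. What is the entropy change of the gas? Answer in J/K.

ΔS = 61.2 J/K

Entropy is a state function: ΔS = nC_V ln(T₂/T₁) + nR ln(V₂/V₁), with C_V = 3R/2 = 12.47 J mol⁻¹ K⁻¹ for a monoatomic ideal gas.
ΔS = 2.9 × [12.47 × ln(1400/513) + 8.314 × ln(103/36.7)] = 61.2 J/K.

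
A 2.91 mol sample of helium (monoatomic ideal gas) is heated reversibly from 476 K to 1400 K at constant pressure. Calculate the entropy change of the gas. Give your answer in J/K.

ΔS = 65.3 J/K

At constant pressure, ΔS = nC_p ln(T₂/T₁) with C_p = 5R/2 = 20.79 J mol⁻¹ K⁻¹.
ΔS = 2.91 × 20.79 × ln(1400/476) = 65.3 J/K.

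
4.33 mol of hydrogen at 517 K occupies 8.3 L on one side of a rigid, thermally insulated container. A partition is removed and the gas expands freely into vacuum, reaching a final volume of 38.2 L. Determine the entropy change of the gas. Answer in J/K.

No heat is exchanged and no work is done, so the ideal-gas temperature stays constant.
Entropy is a state function; using a reversible isothermal path, ΔS_gas = nR ln(V₂/V₁) = 4.33 × 8.314 × ln(38.2/8.3) = 55 J/K.

ΔS_gas = 55 J/K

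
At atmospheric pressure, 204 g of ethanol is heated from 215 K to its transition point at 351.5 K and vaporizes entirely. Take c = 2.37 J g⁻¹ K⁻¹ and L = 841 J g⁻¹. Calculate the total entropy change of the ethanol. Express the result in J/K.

ΔS = 726 J/K

Warming step: ΔS₁ = m c ln(T_tr/T_i) = 204 × 2.37 × ln(351.5/215) = 237.7 J/K.
Phase change: ΔS₂ = +mL/T_tr = 204 × 841 / 351.5 = 488.1 J/K.
ΔS_total = (237.7) + (488.1) = 726 J/K.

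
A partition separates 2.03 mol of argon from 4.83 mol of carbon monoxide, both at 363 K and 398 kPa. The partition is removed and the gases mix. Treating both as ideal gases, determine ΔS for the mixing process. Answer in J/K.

ΔS_mix = 34.6 J/K

Mole fractions: x_A = 2.03/6.86 = 0.296, x_B = 0.704.
ΔS_mix = −R(n_A ln x_A + n_B ln x_B) = −8.314 × (2.03 ln 0.296 + 4.83 ln 0.704) = 34.6 J/K.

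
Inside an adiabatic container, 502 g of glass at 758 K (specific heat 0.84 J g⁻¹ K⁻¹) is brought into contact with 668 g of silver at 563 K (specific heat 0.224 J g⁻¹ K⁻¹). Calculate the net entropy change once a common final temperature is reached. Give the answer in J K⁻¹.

Energy balance: T_f = (m₁c₁T₁ + m₂c₂T₂)/(m₁c₁ + m₂c₂) = 706.93 K.
ΔS₁ = m₁c₁ ln(T_f/T₁) = 421.68 × ln(706.93/758) = -29.41 J/K.
ΔS₂ = m₂c₂ ln(T_f/T₂) = 149.632 × ln(706.93/563) = 34.06 J/K.
ΔS_total = -29.41 + 34.06 = 4.65 J/K.

ΔS_total = 4.65 J/K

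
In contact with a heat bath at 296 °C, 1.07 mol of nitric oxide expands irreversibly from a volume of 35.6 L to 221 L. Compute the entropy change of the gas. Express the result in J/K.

ΔS_gas = 16.2 J/K

Entropy is a state function, so ΔS_gas depends only on the end states.
For an isothermal ideal gas ΔS_gas = nR ln(V₂/V₁) = 1.07 × 8.314 × ln(221/35.6) = 16.2 J/K.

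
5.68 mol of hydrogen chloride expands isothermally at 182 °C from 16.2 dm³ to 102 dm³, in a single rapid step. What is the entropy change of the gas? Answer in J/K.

Entropy is a state function, so ΔS_gas depends only on the end states.
For an isothermal ideal gas ΔS_gas = nR ln(V₂/V₁) = 5.68 × 8.314 × ln(102/16.2) = 86.9 J/K.

ΔS_gas = 86.9 J/K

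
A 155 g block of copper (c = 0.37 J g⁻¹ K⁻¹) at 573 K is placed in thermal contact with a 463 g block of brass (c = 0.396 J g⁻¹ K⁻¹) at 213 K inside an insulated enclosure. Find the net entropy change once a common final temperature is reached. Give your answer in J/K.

Energy balance: T_f = (m₁c₁T₁ + m₂c₂T₂)/(m₁c₁ + m₂c₂) = 298.78 K.
ΔS₁ = m₁c₁ ln(T_f/T₁) = 57.35 × ln(298.78/573) = -37.35 J/K.
ΔS₂ = m₂c₂ ln(T_f/T₂) = 183.348 × ln(298.78/213) = 62.05 J/K.
ΔS_total = -37.35 + 62.05 = 24.7 J/K.

ΔS_total = 24.7 J/K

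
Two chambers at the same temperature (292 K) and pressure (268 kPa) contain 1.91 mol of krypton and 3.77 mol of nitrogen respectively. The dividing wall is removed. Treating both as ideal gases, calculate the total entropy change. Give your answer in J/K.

Mole fractions: x_A = 1.91/5.68 = 0.336, x_B = 0.664.
ΔS_mix = −R(n_A ln x_A + n_B ln x_B) = −8.314 × (1.91 ln 0.336 + 3.77 ln 0.664) = 30.2 J/K.

ΔS_mix = 30.2 J/K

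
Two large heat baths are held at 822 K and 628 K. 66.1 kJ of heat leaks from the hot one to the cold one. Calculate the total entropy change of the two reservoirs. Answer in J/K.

ΔS_hot = −Q/T_H = −66100/822 = -80.414 J/K and ΔS_cold = +Q/T_C = 66100/628 = 105.25 J/K.
ΔS_total = -80.414 + 105.25 = 24.8 J/K, positive as the second law requires.

ΔS_total = 24.8 J/K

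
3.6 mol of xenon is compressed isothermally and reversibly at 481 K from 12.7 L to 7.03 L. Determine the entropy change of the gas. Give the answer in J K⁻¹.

ΔS_gas = -17.7 J/K

For an isothermal ideal gas ΔS_gas = nR ln(V₂/V₁) = 3.6 × 8.314 × ln(7.03/12.7) = -17.7 J/K.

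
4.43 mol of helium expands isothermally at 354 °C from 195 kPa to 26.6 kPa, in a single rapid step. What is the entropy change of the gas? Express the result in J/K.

Entropy is a state function, so ΔS_gas depends only on the end states.
For an isothermal ideal gas ΔS_gas = nR ln(P₁/P₂) = 4.43 × 8.314 × ln(195/26.6) = 73.4 J/K.

ΔS_gas = 73.4 J/K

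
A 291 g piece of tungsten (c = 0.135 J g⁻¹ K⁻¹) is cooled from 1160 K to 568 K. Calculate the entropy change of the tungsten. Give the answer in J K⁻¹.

ΔS = -28.1 J/K

ΔS = ∫dQ_rev/T = m c ln(T₂/T₁) = 291 × 0.135 × ln(568/1160) = -28.1 J/K.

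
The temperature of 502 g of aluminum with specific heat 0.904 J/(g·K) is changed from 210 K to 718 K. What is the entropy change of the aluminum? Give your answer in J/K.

ΔS = ∫dQ_rev/T = m c ln(T₂/T₁) = 502 × 0.904 × ln(718/210) = 558 J/K.

ΔS = 558 J/K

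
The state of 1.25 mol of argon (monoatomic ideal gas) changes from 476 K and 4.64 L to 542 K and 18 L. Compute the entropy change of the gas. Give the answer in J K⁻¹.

Entropy is a state function: ΔS = nC_V ln(T₂/T₁) + nR ln(V₂/V₁), with C_V = 3R/2 = 12.47 J mol⁻¹ K⁻¹ for a monoatomic ideal gas.
ΔS = 1.25 × [12.47 × ln(542/476) + 8.314 × ln(18/4.64)] = 16.1 J/K.

ΔS = 16.1 J/K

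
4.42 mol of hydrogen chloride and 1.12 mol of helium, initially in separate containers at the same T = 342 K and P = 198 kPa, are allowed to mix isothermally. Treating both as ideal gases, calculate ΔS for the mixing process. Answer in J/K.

ΔS_mix = 23.2 J/K

Mole fractions: x_A = 4.42/5.54 = 0.798, x_B = 0.202.
ΔS_mix = −R(n_A ln x_A + n_B ln x_B) = −8.314 × (4.42 ln 0.798 + 1.12 ln 0.202) = 23.2 J/K.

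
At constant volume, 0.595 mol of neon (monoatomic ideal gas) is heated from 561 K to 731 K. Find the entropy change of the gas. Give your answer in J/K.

ΔS = 1.96 J/K

At constant volume, ΔS = nC_V ln(T₂/T₁) with C_V = 3R/2 = 12.47 J mol⁻¹ K⁻¹.
ΔS = 0.595 × 12.47 × ln(731/561) = 1.96 J/K.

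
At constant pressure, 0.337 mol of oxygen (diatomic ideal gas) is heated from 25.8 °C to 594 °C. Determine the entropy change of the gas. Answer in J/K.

In kelvin: T₁ = 298.95 K, T₂ = 867.15 K. At constant pressure, ΔS = nC_p ln(T₂/T₁) with C_p = 7R/2 = 29.1 J mol⁻¹ K⁻¹.
ΔS = 0.337 × 29.1 × ln(867.15/298.95) = 10.4 J/K.

ΔS = 10.4 J/K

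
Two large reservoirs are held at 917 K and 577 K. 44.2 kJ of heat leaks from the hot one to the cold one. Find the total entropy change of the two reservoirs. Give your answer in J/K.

ΔS_hot = −Q/T_H = −44200/917 = -48.2 J/K and ΔS_cold = +Q/T_C = 44200/577 = 76.6 J/K.
ΔS_total = -48.2 + 76.6 = 28.4 J/K, positive as the second law requires.

ΔS_total = 28.4 J/K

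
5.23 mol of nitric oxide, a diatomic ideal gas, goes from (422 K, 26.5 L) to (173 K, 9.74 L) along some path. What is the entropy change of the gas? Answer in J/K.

ΔS = -140 J/K

Entropy is a state function: ΔS = nC_V ln(T₂/T₁) + nR ln(V₂/V₁), with C_V = 5R/2 = 20.79 J mol⁻¹ K⁻¹ for a diatomic ideal gas.
ΔS = 5.23 × [20.79 × ln(173/422) + 8.314 × ln(9.74/26.5)] = -140 J/K.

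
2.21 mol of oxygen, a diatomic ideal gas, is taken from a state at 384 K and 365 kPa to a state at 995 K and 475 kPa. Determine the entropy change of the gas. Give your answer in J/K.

ΔS = 56.4 J/K

ΔS = nC_p ln(T₂/T₁) − nR ln(P₂/P₁), with C_p = 7R/2 = 29.1 J mol⁻¹ K⁻¹ for a diatomic ideal gas.
ΔS = 2.21 × [29.1 × ln(995/384) − 8.314 × ln(475/365)] = 56.4 J/K.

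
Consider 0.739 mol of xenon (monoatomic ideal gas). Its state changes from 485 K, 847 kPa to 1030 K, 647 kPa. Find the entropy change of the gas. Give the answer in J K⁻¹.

ΔS = nC_p ln(T₂/T₁) − nR ln(P₂/P₁), with C_p = 5R/2 = 20.79 J mol⁻¹ K⁻¹ for a monoatomic ideal gas.
ΔS = 0.739 × [20.79 × ln(1030/485) − 8.314 × ln(647/847)] = 13.2 J/K.

ΔS = 13.2 J/K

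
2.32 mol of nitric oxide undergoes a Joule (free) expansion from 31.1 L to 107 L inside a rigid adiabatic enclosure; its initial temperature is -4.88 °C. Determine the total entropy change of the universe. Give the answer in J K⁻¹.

ΔS_universe = 23.8 J/K

No heat is exchanged and no work is done, so the ideal-gas temperature stays constant.
Entropy is a state function; using a reversible isothermal path, ΔS_gas = nR ln(V₂/V₁) = 2.32 × 8.314 × ln(107/31.1) = 23.8 J/K.
The insulated surroundings exchange no heat, so ΔS_surr = 0 and ΔS_universe = ΔS_gas.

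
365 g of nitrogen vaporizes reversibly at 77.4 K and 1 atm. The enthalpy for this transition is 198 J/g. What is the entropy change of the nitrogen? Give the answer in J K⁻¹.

ΔS = 934 J/K

Heat absorbed by the substance: Q = mL = 365 × 198 = 72270 J.
At constant T, ΔS = Q_rev/T = 72270 / 77.4 = 934 J/K.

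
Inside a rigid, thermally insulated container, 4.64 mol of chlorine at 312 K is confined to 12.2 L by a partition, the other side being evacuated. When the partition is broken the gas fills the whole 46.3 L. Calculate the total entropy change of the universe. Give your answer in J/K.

For an ideal gas in free expansion Q = 0 and W = 0, so T is unchanged.
Entropy is a state function; using a reversible isothermal path, ΔS_gas = nR ln(V₂/V₁) = 4.64 × 8.314 × ln(46.3/12.2) = 51.5 J/K.
The insulated surroundings exchange no heat, so ΔS_surr = 0 and ΔS_universe = ΔS_gas.

ΔS_universe = 51.5 J/K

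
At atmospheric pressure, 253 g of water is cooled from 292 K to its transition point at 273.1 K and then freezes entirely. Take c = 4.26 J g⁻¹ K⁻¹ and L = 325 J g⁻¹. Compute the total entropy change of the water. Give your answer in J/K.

ΔS = -373 J/K

Cooling step: ΔS₁ = m c ln(T_tr/T_i) = 253 × 4.26 × ln(273.1/292) = -72.12 J/K.
Phase change: ΔS₂ = −mL/T_tr = −253 × 325 / 273.1 = -301.1 J/K.
ΔS_total = (-72.12) + (-301.1) = -373 J/K.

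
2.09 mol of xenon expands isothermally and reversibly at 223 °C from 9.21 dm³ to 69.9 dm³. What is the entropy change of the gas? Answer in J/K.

For an isothermal ideal gas ΔS_gas = nR ln(V₂/V₁) = 2.09 × 8.314 × ln(69.9/9.21) = 35.2 J/K.

ΔS_gas = 35.2 J/K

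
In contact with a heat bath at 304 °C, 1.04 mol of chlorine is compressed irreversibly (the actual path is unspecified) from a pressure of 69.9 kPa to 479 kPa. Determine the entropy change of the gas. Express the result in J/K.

ΔS_gas = -16.6 J/K

Entropy is a state function, so ΔS_gas depends only on the end states.
For an isothermal ideal gas ΔS_gas = nR ln(P₁/P₂) = 1.04 × 8.314 × ln(69.9/479) = -16.6 J/K.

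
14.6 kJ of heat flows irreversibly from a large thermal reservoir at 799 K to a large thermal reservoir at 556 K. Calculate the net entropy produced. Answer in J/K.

ΔS_hot = −Q/T_H = −14600/799 = -18.27 J/K and ΔS_cold = +Q/T_C = 14600/556 = 26.26 J/K.
ΔS_total = -18.27 + 26.26 = 7.99 J/K, positive as the second law requires.

ΔS_total = 7.99 J/K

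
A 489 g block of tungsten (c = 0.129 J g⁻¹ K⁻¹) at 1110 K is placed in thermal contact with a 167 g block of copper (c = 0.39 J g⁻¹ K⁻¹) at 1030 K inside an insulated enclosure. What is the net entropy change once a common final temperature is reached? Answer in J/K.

Energy balance: T_f = (m₁c₁T₁ + m₂c₂T₂)/(m₁c₁ + m₂c₂) = 1069.4 K.
ΔS₁ = m₁c₁ ln(T_f/T₁) = 63.081 × ln(1069.4/1110) = -2.35286 J/K.
ΔS₂ = m₂c₂ ln(T_f/T₂) = 65.13 × ln(1069.4/1030) = 2.44252 J/K.
ΔS_total = -2.35286 + 2.44252 = 0.0897 J/K.

ΔS_total = 0.0897 J/K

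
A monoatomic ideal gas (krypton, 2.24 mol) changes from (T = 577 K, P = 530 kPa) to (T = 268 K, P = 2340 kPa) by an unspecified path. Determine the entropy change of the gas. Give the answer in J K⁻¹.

ΔS = nC_p ln(T₂/T₁) − nR ln(P₂/P₁), with C_p = 5R/2 = 20.79 J mol⁻¹ K⁻¹ for a monoatomic ideal gas.
ΔS = 2.24 × [20.79 × ln(268/577) − 8.314 × ln(2340/530)] = -63.4 J/K.

ΔS = -63.4 J/K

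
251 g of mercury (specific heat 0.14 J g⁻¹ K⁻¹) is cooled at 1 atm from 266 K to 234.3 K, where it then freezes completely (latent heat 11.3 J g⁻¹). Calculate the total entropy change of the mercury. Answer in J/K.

Cooling step: ΔS₁ = m c ln(T_tr/T_i) = 251 × 0.14 × ln(234.3/266) = -4.459 J/K.
Phase change: ΔS₂ = −mL/T_tr = −251 × 11.3 / 234.3 = -12.11 J/K.
ΔS_total = (-4.459) + (-12.11) = -16.6 J/K.

ΔS = -16.6 J/K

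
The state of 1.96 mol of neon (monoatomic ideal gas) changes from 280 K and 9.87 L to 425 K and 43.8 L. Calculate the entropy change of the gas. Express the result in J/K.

Entropy is a state function: ΔS = nC_V ln(T₂/T₁) + nR ln(V₂/V₁), with C_V = 3R/2 = 12.47 J mol⁻¹ K⁻¹ for a monoatomic ideal gas.
ΔS = 1.96 × [12.47 × ln(425/280) + 8.314 × ln(43.8/9.87)] = 34.5 J/K.

ΔS = 34.5 J/K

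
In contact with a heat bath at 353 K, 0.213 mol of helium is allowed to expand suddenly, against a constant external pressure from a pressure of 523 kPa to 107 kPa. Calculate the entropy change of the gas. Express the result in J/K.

ΔS_gas = 2.81 J/K

Entropy is a state function, so ΔS_gas depends only on the end states.
For an isothermal ideal gas ΔS_gas = nR ln(P₁/P₂) = 0.213 × 8.314 × ln(523/107) = 2.81 J/K.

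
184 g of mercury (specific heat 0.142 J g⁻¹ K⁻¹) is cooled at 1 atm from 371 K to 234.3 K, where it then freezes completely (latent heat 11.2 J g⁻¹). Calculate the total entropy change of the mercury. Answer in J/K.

ΔS = -20.8 J/K

Cooling step: ΔS₁ = m c ln(T_tr/T_i) = 184 × 0.142 × ln(234.3/371) = -12.01 J/K.
Phase change: ΔS₂ = −mL/T_tr = −184 × 11.2 / 234.3 = -8.796 J/K.
ΔS_total = (-12.01) + (-8.796) = -20.8 J/K.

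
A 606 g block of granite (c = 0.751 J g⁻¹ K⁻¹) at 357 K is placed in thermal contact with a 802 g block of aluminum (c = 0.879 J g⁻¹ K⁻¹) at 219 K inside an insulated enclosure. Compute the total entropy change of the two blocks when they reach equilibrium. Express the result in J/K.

Energy balance: T_f = (m₁c₁T₁ + m₂c₂T₂)/(m₁c₁ + m₂c₂) = 273.14 K.
ΔS₁ = m₁c₁ ln(T_f/T₁) = 455.106 × ln(273.14/357) = -121.86 J/K.
ΔS₂ = m₂c₂ ln(T_f/T₂) = 704.958 × ln(273.14/219) = 155.73 J/K.
ΔS_total = -121.86 + 155.73 = 33.9 J/K.

ΔS_total = 33.9 J/K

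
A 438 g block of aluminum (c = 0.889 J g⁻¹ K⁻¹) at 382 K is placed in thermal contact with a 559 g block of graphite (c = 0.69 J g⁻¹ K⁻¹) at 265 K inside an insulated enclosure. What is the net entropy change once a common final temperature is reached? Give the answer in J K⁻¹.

Energy balance: T_f = (m₁c₁T₁ + m₂c₂T₂)/(m₁c₁ + m₂c₂) = 323.78 K.
ΔS₁ = m₁c₁ ln(T_f/T₁) = 389.382 × ln(323.78/382) = -64.39 J/K.
ΔS₂ = m₂c₂ ln(T_f/T₂) = 385.71 × ln(323.78/265) = 77.27 J/K.
ΔS_total = -64.39 + 77.27 = 12.9 J/K.

ΔS_total = 12.9 J/K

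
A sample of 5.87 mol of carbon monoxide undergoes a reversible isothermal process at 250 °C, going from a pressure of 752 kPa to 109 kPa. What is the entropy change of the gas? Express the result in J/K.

ΔS_gas = 94.3 J/K

For an isothermal ideal gas ΔS_gas = nR ln(P₁/P₂) = 5.87 × 8.314 × ln(752/109) = 94.3 J/K.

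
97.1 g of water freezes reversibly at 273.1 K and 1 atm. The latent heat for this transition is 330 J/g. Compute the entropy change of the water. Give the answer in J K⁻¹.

Heat released by the substance: Q = −mL = −97.1 × 330 = −32043 J.
At constant T, ΔS = Q_rev/T = −32043 / 273.1 = -117 J/K.

ΔS = -117 J/K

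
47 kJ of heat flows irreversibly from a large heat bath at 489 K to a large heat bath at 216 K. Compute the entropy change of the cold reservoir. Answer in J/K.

ΔS_cold = 218 J/K

The cold reservoir gains heat Q, so ΔS_cold = +Q/T_C = 47000/216 = 218 J/K.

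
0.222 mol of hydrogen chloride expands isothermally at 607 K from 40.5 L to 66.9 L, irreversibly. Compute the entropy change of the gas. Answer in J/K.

ΔS_gas = 0.926 J/K

Entropy is a state function, so ΔS_gas depends only on the end states.
For an isothermal ideal gas ΔS_gas = nR ln(V₂/V₁) = 0.222 × 8.314 × ln(66.9/40.5) = 0.926 J/K.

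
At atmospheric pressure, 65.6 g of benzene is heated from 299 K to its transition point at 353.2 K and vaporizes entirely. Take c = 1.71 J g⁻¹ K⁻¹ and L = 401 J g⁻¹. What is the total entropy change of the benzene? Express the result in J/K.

ΔS = 93.2 J/K

Warming step: ΔS₁ = m c ln(T_tr/T_i) = 65.6 × 1.71 × ln(353.2/299) = 18.69 J/K.
Phase change: ΔS₂ = +mL/T_tr = 65.6 × 401 / 353.2 = 74.48 J/K.
ΔS_total = (18.69) + (74.48) = 93.2 J/K.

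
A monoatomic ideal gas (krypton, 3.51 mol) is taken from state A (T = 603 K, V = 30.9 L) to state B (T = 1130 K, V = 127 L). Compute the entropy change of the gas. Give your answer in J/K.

ΔS = 68.7 J/K

Entropy is a state function: ΔS = nC_V ln(T₂/T₁) + nR ln(V₂/V₁), with C_V = 3R/2 = 12.47 J mol⁻¹ K⁻¹ for a monoatomic ideal gas.
ΔS = 3.51 × [12.47 × ln(1130/603) + 8.314 × ln(127/30.9)] = 68.7 J/K.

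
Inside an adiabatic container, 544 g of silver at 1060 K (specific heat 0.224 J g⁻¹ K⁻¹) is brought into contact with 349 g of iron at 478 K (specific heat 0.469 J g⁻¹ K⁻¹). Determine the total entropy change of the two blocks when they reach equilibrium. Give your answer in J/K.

ΔS_total = 22.4 J/K

Energy balance: T_f = (m₁c₁T₁ + m₂c₂T₂)/(m₁c₁ + m₂c₂) = 726.37 K.
ΔS₁ = m₁c₁ ln(T_f/T₁) = 121.856 × ln(726.37/1060) = -46.06 J/K.
ΔS₂ = m₂c₂ ln(T_f/T₂) = 163.681 × ln(726.37/478) = 68.49 J/K.
ΔS_total = -46.06 + 68.49 = 22.4 J/K.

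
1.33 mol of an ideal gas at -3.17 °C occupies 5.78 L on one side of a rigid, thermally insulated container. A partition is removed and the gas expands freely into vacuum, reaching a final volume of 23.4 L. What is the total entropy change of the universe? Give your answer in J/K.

ΔS_universe = 15.5 J/K

For an ideal gas in free expansion Q = 0 and W = 0, so T is unchanged.
Entropy is a state function; using a reversible isothermal path, ΔS_gas = nR ln(V₂/V₁) = 1.33 × 8.314 × ln(23.4/5.78) = 15.5 J/K.
The insulated surroundings exchange no heat, so ΔS_surr = 0 and ΔS_universe = ΔS_gas.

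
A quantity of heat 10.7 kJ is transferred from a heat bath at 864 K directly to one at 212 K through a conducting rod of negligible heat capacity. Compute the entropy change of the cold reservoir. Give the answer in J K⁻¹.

ΔS_cold = 50.5 J/K

The cold reservoir gains heat Q, so ΔS_cold = +Q/T_C = 10700/212 = 50.5 J/K.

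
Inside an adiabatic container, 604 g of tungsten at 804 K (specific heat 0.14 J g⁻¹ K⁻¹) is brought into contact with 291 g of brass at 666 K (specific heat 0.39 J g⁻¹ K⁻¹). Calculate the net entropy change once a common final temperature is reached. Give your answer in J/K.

Energy balance: T_f = (m₁c₁T₁ + m₂c₂T₂)/(m₁c₁ + m₂c₂) = 724.92 K.
ΔS₁ = m₁c₁ ln(T_f/T₁) = 84.56 × ln(724.92/804) = -8.755 J/K.
ΔS₂ = m₂c₂ ln(T_f/T₂) = 113.49 × ln(724.92/666) = 9.621 J/K.
ΔS_total = -8.755 + 9.621 = 0.866 J/K.

ΔS_total = 0.866 J/K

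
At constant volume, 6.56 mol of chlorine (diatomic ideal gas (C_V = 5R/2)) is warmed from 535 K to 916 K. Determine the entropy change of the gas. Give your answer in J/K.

At constant volume, ΔS = nC_V ln(T₂/T₁) with C_V = 5R/2 = 20.79 J mol⁻¹ K⁻¹.
ΔS = 6.56 × 20.79 × ln(916/535) = 73.3 J/K.

ΔS = 73.3 J/K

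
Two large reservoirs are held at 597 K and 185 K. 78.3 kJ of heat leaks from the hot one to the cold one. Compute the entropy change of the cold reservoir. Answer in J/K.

The cold reservoir gains heat Q, so ΔS_cold = +Q/T_C = 78300/185 = 423 J/K.

ΔS_cold = 423 J/K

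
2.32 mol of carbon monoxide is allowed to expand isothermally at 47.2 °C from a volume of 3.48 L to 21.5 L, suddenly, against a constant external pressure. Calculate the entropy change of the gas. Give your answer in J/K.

Entropy is a state function, so ΔS_gas depends only on the end states.
For an isothermal ideal gas ΔS_gas = nR ln(V₂/V₁) = 2.32 × 8.314 × ln(21.5/3.48) = 35.1 J/K.

ΔS_gas = 35.1 J/K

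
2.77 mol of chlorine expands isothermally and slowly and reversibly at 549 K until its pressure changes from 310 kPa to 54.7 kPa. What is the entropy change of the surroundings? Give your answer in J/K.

ΔS_surr = -39.9 J/K

For an isothermal ideal gas ΔS_gas = nR ln(P₁/P₂) = 2.77 × 8.314 × ln(310/54.7) = 39.9 J/K.
The process is reversible, so ΔS_surr = −ΔS_gas = -39.9 J/K and ΔS_universe = 0.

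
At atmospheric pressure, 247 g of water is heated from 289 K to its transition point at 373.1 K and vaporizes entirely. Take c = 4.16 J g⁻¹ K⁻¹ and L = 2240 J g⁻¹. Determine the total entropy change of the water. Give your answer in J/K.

ΔS = 1750 J/K

Warming step: ΔS₁ = m c ln(T_tr/T_i) = 247 × 4.16 × ln(373.1/289) = 262.4 J/K.
Phase change: ΔS₂ = +mL/T_tr = 247 × 2240 / 373.1 = 1483 J/K.
ΔS_total = (262.4) + (1483) = 1750 J/K.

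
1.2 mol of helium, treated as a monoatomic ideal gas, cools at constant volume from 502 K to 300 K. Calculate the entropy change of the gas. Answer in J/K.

At constant volume, ΔS = nC_V ln(T₂/T₁) with C_V = 3R/2 = 12.47 J mol⁻¹ K⁻¹.
ΔS = 1.2 × 12.47 × ln(300/502) = -7.7 J/K.

ΔS = -7.7 J/K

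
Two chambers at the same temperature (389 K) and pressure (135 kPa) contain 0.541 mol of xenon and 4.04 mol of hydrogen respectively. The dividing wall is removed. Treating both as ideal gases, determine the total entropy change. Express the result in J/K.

Mole fractions: x_A = 0.541/4.58 = 0.118, x_B = 0.882.
ΔS_mix = −R(n_A ln x_A + n_B ln x_B) = −8.314 × (0.541 ln 0.118 + 4.04 ln 0.882) = 13.8 J/K.

ΔS_mix = 13.8 J/K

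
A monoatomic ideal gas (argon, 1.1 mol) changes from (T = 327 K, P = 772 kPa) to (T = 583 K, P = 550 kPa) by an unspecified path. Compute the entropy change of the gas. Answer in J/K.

ΔS = 16.3 J/K

ΔS = nC_p ln(T₂/T₁) − nR ln(P₂/P₁), with C_p = 5R/2 = 20.79 J mol⁻¹ K⁻¹ for a monoatomic ideal gas.
ΔS = 1.1 × [20.79 × ln(583/327) − 8.314 × ln(550/772)] = 16.3 J/K.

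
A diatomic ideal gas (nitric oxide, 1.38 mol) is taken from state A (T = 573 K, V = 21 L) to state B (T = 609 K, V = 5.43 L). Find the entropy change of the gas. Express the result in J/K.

Entropy is a state function: ΔS = nC_V ln(T₂/T₁) + nR ln(V₂/V₁), with C_V = 5R/2 = 20.79 J mol⁻¹ K⁻¹ for a diatomic ideal gas.
ΔS = 1.38 × [20.79 × ln(609/573) + 8.314 × ln(5.43/21)] = -13.8 J/K.

ΔS = -13.8 J/K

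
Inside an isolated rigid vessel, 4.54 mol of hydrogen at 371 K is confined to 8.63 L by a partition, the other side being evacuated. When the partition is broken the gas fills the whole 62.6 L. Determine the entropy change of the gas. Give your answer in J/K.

For an ideal gas in free expansion Q = 0 and W = 0, so T is unchanged.
Entropy is a state function; using a reversible isothermal path, ΔS_gas = nR ln(V₂/V₁) = 4.54 × 8.314 × ln(62.6/8.63) = 74.8 J/K.

ΔS_gas = 74.8 J/K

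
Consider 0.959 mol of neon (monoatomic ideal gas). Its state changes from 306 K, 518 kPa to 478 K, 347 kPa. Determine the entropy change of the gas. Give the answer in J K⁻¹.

ΔS = nC_p ln(T₂/T₁) − nR ln(P₂/P₁), with C_p = 5R/2 = 20.79 J mol⁻¹ K⁻¹ for a monoatomic ideal gas.
ΔS = 0.959 × [20.79 × ln(478/306) − 8.314 × ln(347/518)] = 12.1 J/K.

ΔS = 12.1 J/K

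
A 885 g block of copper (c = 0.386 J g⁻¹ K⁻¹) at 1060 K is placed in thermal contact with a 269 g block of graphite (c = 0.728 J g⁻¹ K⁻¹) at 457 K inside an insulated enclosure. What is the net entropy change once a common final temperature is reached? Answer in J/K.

Energy balance: T_f = (m₁c₁T₁ + m₂c₂T₂)/(m₁c₁ + m₂c₂) = 840.28 K.
ΔS₁ = m₁c₁ ln(T_f/T₁) = 341.61 × ln(840.28/1060) = -79.352 J/K.
ΔS₂ = m₂c₂ ln(T_f/T₂) = 195.832 × ln(840.28/457) = 119.27 J/K.
ΔS_total = -79.352 + 119.27 = 39.9 J/K.

ΔS_total = 39.9 J/K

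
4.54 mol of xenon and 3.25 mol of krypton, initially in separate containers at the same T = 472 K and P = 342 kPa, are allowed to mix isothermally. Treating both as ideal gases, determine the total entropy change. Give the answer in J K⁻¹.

ΔS_mix = 44 J/K

Mole fractions: x_A = 4.54/7.79 = 0.583, x_B = 0.417.
ΔS_mix = −R(n_A ln x_A + n_B ln x_B) = −8.314 × (4.54 ln 0.583 + 3.25 ln 0.417) = 44 J/K.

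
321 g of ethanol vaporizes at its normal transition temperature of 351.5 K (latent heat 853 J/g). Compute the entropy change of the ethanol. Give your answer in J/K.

Heat absorbed by the substance: Q = mL = 321 × 853 = 273813 J.
At constant T, ΔS = Q_rev/T = 273813 / 351.5 = 779 J/K.

ΔS = 779 J/K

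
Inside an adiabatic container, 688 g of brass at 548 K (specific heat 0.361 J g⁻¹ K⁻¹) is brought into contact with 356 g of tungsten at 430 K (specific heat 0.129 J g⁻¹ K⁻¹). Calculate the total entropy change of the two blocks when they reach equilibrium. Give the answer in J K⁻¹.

ΔS_total = 1.08 J/K

Energy balance: T_f = (m₁c₁T₁ + m₂c₂T₂)/(m₁c₁ + m₂c₂) = 529.59 K.
ΔS₁ = m₁c₁ ln(T_f/T₁) = 248.368 × ln(529.59/548) = -8.489 J/K.
ΔS₂ = m₂c₂ ln(T_f/T₂) = 45.924 × ln(529.59/430) = 9.566 J/K.
ΔS_total = -8.489 + 9.566 = 1.08 J/K.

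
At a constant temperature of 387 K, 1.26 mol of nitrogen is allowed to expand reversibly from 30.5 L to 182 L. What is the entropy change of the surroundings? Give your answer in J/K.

ΔS_surr = -18.7 J/K

For an isothermal ideal gas ΔS_gas = nR ln(V₂/V₁) = 1.26 × 8.314 × ln(182/30.5) = 18.7 J/K.
The process is reversible, so ΔS_surr = −ΔS_gas = -18.7 J/K and ΔS_universe = 0.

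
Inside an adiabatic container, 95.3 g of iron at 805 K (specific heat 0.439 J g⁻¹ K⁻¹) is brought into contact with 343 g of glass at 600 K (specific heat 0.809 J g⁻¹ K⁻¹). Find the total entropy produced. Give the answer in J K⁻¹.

Energy balance: T_f = (m₁c₁T₁ + m₂c₂T₂)/(m₁c₁ + m₂c₂) = 626.86 K.
ΔS₁ = m₁c₁ ln(T_f/T₁) = 41.8367 × ln(626.86/805) = -10.46 J/K.
ΔS₂ = m₂c₂ ln(T_f/T₂) = 277.487 × ln(626.86/600) = 12.15 J/K.
ΔS_total = -10.46 + 12.15 = 1.69 J/K.

ΔS_total = 1.69 J/K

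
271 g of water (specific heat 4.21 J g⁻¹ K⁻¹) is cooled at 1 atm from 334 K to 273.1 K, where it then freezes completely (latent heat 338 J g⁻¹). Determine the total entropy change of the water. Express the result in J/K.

ΔS = -565 J/K

Cooling step: ΔS₁ = m c ln(T_tr/T_i) = 271 × 4.21 × ln(273.1/334) = -229.7 J/K.
Phase change: ΔS₂ = −mL/T_tr = −271 × 338 / 273.1 = -335.4 J/K.
ΔS_total = (-229.7) + (-335.4) = -565 J/K.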